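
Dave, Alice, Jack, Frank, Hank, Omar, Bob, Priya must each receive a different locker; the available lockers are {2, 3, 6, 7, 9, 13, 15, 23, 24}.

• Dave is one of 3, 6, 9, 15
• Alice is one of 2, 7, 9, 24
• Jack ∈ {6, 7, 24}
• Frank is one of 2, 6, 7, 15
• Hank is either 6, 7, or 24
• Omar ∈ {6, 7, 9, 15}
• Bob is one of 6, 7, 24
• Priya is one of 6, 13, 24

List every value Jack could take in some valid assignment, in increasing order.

6, 7, 24

Among the 8 variables, 3 fits only Dave (and all 8 values in {2, 3, 6, 7, 9, 13, 15, 24} must be used), so Dave = 3.
The 7 still-open variables together cover exactly {2, 6, 7, 9, 13, 15, 24} — 7 values for 7 variables — and 13 appears only in Priya's list, so Priya = 13.
Jack, Hank, Bob between them cover only {6, 7, 24} — a naked triple. Remove those values from Alice, Frank, Omar.
No further eliminations apply; Jack can still be any of 6, 7, 24.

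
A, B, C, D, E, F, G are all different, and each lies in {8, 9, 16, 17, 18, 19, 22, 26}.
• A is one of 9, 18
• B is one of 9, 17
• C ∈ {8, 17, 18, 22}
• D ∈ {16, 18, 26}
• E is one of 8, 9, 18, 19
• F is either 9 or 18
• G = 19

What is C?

22

G has just one choice, so G = 19. Strike 19 from E.
A and F between them cover only {9, 18} — a naked pair. Remove those values from B, C, D, E.
B's domain is down to {17}, so B = 17. So C can't be 17.
E has just one choice, so E = 8. Remove 8 from C.
So C = 22.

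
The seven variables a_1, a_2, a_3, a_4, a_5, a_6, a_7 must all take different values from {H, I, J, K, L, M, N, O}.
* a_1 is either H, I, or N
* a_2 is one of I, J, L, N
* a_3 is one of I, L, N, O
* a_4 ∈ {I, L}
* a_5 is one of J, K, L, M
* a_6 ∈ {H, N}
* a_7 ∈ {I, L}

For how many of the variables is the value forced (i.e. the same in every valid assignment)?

2

a_4 and a_7 share exactly the 2 values {I, L}; by pigeonhole those values go to them, so strike I, L from a_1, a_2, a_3, a_5.
a_1 and a_6 share exactly the 2 values {H, N}; by pigeonhole those values go to them, so strike H, N from a_2, a_3.
a_2 has just one choice, so a_2 = J. Eliminate J elsewhere: a_5.
That leaves a_3 = O.
Determined: a_2=J, a_3=O. The other variables each still have more than one consistent value. That makes 2.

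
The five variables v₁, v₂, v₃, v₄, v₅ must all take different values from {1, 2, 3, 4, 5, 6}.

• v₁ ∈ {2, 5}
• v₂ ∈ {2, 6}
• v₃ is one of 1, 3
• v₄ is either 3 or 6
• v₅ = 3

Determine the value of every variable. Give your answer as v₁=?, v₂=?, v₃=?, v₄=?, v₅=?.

v₁=5, v₂=2, v₃=1, v₄=6, v₅=3

v₅ must be 3 (only option left). Eliminate 3 elsewhere: v₃, v₄.
v₃ has just one choice, so v₃ = 1.
That leaves v₄ = 6. Strike 6 from v₂.
That leaves v₂ = 2. Eliminate 2 elsewhere: v₁.
v₁ must be 5 (only option left).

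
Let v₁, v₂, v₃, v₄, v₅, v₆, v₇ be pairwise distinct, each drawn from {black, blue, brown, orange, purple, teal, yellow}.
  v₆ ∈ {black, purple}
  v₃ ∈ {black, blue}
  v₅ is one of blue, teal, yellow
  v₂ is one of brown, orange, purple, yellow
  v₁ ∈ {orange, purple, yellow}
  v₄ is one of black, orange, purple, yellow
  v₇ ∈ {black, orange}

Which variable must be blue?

v₃

The 7 variables together cover exactly {black, blue, brown, orange, purple, teal, yellow} — 7 values for 7 variables — and brown appears only in v₂'s list, so v₂ = brown.
The 6 still-open variables together cover exactly {black, blue, orange, purple, teal, yellow} — 6 values for 6 variables — and teal appears only in v₅'s list, so v₅ = teal.
The 5 still-open variables together cover exactly {black, blue, orange, purple, yellow} — 5 values for 5 variables — and blue appears only in v₃'s list, so v₃ = blue.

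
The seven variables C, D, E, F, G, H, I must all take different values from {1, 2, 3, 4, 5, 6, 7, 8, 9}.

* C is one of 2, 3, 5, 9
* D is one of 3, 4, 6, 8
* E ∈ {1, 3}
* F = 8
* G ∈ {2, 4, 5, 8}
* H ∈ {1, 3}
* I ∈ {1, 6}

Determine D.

4

F's domain is down to {8}, so F = 8. Strike 8 from D, G.
E and H between them cover only {1, 3} — a naked pair. Remove those values from C, D, I.
I has just one choice, so I = 6. Remove 6 from D.
So D = 4.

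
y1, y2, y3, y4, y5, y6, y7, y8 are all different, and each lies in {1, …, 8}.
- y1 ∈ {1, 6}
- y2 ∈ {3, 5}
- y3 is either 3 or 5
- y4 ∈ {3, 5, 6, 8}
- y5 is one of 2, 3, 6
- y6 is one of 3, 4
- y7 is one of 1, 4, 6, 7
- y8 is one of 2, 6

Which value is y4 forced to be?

The 8 variables together cover exactly {1, 2, 3, 4, 5, 6, 7, 8} — 8 values for 8 variables — and 7 appears only in y7's list, so y7 = 7.
The 7 still-open variables draw from only 7 values {1, 2, 3, 4, 5, 6, 8}, so each is used; only y1 can be 1, hence y1 = 1.
The 6 still-open variables draw from only 6 values {2, 3, 4, 5, 6, 8}, so each is used; only y6 can be 4, hence y6 = 4.
The 5 still-open variables together cover exactly {2, 3, 5, 6, 8} — 5 values for 5 variables — and 8 appears only in y4's list, so y4 = 8.

8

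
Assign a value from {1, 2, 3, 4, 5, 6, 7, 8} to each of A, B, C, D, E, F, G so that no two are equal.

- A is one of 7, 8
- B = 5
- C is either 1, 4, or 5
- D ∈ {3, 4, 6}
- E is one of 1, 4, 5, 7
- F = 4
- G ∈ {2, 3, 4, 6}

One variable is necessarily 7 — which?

B has just one choice, so B = 5. So C, E can't be 5.
F's domain is down to {4}, so F = 4. Remove 4 from C, D, E, G.
C must be 1 (only option left). Remove 1 from E.
So 7 goes to E.

E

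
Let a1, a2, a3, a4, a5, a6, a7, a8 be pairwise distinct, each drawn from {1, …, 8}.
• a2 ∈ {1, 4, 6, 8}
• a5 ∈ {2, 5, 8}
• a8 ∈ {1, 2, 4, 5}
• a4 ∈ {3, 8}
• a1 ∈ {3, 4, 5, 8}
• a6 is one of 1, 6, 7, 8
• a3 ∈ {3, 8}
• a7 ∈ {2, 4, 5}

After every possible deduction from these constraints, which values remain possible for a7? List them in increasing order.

2, 4, 5

The 8 variables together cover exactly {1, 2, 3, 4, 5, 6, 7, 8} — 8 values for 8 variables — and 7 appears only in a6's list, so a6 = 7.
Among the 7 still-open variables, 6 fits only a2 (and all 7 values in {1, 2, 3, 4, 5, 6, 8} must be used), so a2 = 6.
Among the 6 still-open variables, 1 fits only a8 (and all 6 values in {1, 2, 3, 4, 5, 8} must be used), so a8 = 1.
a3 and a4 between them cover only {3, 8} — a naked pair. Remove those values from a1, a5.
No further eliminations apply; a7 can still be any of 2, 4, 5.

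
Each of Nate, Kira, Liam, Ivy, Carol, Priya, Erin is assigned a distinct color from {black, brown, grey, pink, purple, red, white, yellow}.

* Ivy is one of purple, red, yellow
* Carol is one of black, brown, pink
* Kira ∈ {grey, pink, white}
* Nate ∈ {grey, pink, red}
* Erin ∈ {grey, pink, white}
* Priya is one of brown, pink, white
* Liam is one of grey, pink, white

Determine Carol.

Kira, Liam, Erin share exactly the 3 values {grey, pink, white}; by pigeonhole those values go to them, so strike grey, pink, white from Nate, Carol, Priya.
Nate's domain is down to {red}, so Nate = red. Remove red from Ivy.
Priya must be brown (only option left). Strike brown from Carol.
So Carol = black.

black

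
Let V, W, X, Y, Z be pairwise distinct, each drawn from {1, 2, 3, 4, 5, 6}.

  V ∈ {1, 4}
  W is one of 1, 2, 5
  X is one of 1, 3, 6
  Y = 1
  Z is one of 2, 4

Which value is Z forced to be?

2

Y must be 1 (only option left). Strike 1 from V, W, X.
V's domain is down to {4}, so V = 4. Remove 4 from Z.
So Z = 2.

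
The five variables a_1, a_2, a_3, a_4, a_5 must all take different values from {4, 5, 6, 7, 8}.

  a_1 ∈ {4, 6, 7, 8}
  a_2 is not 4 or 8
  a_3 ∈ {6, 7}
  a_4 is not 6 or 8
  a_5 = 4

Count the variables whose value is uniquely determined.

2

a_5's domain is down to {4}, so a_5 = 4. Strike 4 from a_1, a_4.
The 4 still-open variables together cover exactly {5, 6, 7, 8} — 4 values for 4 variables — and 8 appears only in a_1's list, so a_1 = 8.
Determined: a_1=8, a_5=4. The other variables each still have more than one consistent value. That makes 2.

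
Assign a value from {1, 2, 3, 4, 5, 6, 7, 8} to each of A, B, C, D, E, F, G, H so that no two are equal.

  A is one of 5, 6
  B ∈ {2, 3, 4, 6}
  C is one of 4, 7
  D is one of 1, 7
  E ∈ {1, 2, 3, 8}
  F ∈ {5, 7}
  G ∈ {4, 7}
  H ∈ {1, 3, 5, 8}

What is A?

C and G share exactly the 2 values {4, 7}; by pigeonhole those values go to them, so strike 4, 7 from B, D, F.
D has just one choice, so D = 1. So E, H can't be 1.
F's domain is down to {5}, so F = 5. Remove 5 from A, H.
So A = 6.

6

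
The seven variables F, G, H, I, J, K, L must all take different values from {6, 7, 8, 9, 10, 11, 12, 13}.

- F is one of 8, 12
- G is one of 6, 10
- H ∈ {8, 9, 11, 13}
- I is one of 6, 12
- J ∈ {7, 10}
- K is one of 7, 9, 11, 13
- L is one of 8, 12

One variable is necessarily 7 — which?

J

F and L between them cover only {8, 12} — a naked pair. Remove those values from H, I.
I's domain is down to {6}, so I = 6. Remove 6 from G.
G's domain is down to {10}, so G = 10. Strike 10 from J.
So 7 goes to J.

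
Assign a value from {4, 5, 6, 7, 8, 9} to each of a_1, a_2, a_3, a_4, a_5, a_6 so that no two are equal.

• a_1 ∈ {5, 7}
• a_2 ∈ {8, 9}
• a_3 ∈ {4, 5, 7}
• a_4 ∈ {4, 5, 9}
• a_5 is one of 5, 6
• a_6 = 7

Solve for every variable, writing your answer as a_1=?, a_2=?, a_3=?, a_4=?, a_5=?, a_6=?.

a_1=5, a_2=8, a_3=4, a_4=9, a_5=6, a_6=7

a_6 must be 7 (only option left). So a_1, a_3 can't be 7.
a_1 must be 5 (only option left). Eliminate 5 elsewhere: a_3, a_4, a_5.
That leaves a_3 = 4. So a_4 can't be 4.
a_4 must be 9 (only option left). Remove 9 from a_2.
a_5 must be 6 (only option left).
That leaves a_2 = 8.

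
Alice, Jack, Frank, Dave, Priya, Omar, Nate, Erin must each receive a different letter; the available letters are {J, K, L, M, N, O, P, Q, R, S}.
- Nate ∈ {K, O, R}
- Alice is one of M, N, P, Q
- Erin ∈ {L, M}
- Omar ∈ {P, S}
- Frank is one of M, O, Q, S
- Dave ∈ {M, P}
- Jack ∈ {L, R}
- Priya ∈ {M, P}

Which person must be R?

The 2 variables Dave and Priya are confined to {M, P}, which locks those values in; drop them from Alice, Frank, Omar, Erin.
Omar must be S (only option left). Eliminate S elsewhere: Frank.
Erin has just one choice, so Erin = L. Strike L from Jack.
So R goes to Jack.

Jack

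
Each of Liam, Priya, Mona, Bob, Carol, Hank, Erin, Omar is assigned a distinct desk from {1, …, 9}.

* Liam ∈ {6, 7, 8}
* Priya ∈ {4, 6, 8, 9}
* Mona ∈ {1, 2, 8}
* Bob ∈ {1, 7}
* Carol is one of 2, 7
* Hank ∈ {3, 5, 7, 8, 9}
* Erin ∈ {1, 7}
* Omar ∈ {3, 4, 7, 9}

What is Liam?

6

Bob and Erin share exactly the 2 values {1, 7}; by pigeonhole those values go to them, so strike 1, 7 from Liam, Mona, Carol, Hank, Omar.
Carol's domain is down to {2}, so Carol = 2. Strike 2 from Mona.
That leaves Mona = 8. Remove 8 from Liam, Priya, Hank.
So Liam = 6.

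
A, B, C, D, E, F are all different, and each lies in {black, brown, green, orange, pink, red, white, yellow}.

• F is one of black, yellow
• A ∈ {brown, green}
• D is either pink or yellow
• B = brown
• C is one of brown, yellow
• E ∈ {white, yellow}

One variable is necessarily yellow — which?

B must be brown (only option left). So A, C can't be brown.
So yellow goes to C.

C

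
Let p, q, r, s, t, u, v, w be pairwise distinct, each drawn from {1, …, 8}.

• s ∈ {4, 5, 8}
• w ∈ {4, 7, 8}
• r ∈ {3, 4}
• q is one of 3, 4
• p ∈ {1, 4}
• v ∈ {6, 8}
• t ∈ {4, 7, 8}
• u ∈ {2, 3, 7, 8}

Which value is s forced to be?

The 8 variables draw from only 8 values {1, 2, 3, 4, 5, 6, 7, 8}, so each is used; only p can be 1, hence p = 1.
The 7 still-open variables together cover exactly {2, 3, 4, 5, 6, 7, 8} — 7 values for 7 variables — and 2 appears only in u's list, so u = 2.
The 6 still-open variables together cover exactly {3, 4, 5, 6, 7, 8} — 6 values for 6 variables — and 5 appears only in s's list, so s = 5.

5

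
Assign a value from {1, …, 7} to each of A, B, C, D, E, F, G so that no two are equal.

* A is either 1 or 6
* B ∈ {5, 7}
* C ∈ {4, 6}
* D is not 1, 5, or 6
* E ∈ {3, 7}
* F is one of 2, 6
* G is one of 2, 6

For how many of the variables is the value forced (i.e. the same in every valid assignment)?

3

The 7 variables draw from only 7 values {1, 2, 3, 4, 5, 6, 7}, so each is used; only A can be 1, hence A = 1.
The 6 still-open variables draw from only 6 values {2, 3, 4, 5, 6, 7}, so each is used; only B can be 5, hence B = 5.
F and G between them cover only {2, 6} — a naked pair. Remove those values from C, D.
That leaves C = 4. Remove 4 from D.
Determined: A=1, B=5, C=4. The other variables each still have more than one consistent value. That makes 3.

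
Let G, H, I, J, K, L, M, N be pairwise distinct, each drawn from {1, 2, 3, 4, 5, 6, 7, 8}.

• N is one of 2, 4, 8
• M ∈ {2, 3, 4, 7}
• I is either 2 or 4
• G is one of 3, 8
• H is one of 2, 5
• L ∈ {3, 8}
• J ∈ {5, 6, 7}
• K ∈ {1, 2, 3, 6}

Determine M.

7

The 8 variables together cover exactly {1, 2, 3, 4, 5, 6, 7, 8} — 8 values for 8 variables — and 1 appears only in K's list, so K = 1.
The 7 still-open variables draw from only 7 values {2, 3, 4, 5, 6, 7, 8}, so each is used; only J can be 6, hence J = 6.
The 6 still-open variables together cover exactly {2, 3, 4, 5, 7, 8} — 6 values for 6 variables — and 5 appears only in H's list, so H = 5.
Among the 5 still-open variables, 7 fits only M (and all 5 values in {2, 3, 4, 7, 8} must be used), so M = 7.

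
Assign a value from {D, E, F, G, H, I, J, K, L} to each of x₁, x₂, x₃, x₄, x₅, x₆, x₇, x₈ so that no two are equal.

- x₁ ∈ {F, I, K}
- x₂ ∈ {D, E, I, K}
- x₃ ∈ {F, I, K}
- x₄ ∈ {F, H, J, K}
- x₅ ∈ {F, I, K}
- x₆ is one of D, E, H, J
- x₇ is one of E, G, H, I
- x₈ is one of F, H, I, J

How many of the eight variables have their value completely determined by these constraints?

The 8 variables draw from only 8 values {D, E, F, G, H, I, J, K}, so each is used; only x₇ can be G, hence x₇ = G.
The 3 variables x₁, x₃, x₅ are confined to {F, I, K}, which locks those values in; drop them from x₂, x₄, x₈.
x₄ and x₈ share exactly the 2 values {H, J}; by pigeonhole those values go to them, so strike H, J from x₆.
Determined: x₇=G. The other variables each still have more than one consistent value. That makes 1.

1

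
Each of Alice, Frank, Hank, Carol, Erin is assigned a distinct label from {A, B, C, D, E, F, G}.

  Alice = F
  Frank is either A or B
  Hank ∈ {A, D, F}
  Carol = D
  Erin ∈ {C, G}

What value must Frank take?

B

Alice has just one choice, so Alice = F. So Hank can't be F.
Carol must be D (only option left). Eliminate D elsewhere: Hank.
Hank must be A (only option left). Remove A from Frank.
So Frank = B.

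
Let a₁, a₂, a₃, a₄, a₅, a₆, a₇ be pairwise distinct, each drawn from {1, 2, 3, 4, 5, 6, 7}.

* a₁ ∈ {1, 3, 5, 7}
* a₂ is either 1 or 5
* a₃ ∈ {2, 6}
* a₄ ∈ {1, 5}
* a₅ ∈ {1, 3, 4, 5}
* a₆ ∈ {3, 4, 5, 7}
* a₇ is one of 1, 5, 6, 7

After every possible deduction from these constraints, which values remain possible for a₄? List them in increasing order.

The 7 variables draw from only 7 values {1, 2, 3, 4, 5, 6, 7}, so each is used; only a₃ can be 2, hence a₃ = 2.
The 6 still-open variables draw from only 6 values {1, 3, 4, 5, 6, 7}, so each is used; only a₇ can be 6, hence a₇ = 6.
a₂ and a₄ between them cover only {1, 5} — a naked pair. Remove those values from a₁, a₅, a₆.
No further eliminations apply; a₄ can still be any of 1, 5.

1, 5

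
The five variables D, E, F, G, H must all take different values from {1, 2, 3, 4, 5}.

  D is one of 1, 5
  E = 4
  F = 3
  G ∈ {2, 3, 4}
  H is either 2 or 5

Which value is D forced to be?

E must be 4 (only option left). Remove 4 from G.
F has just one choice, so F = 3. Eliminate 3 elsewhere: G.
G must be 2 (only option left). Remove 2 from H.
H's domain is down to {5}, so H = 5. Remove 5 from D.
So D = 1.

1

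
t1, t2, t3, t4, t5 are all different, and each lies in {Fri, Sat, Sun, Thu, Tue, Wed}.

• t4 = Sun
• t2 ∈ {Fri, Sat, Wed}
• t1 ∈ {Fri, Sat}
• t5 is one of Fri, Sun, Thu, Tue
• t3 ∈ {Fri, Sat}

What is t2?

Wed

t4's domain is down to {Sun}, so t4 = Sun. Strike Sun from t5.
t1 and t3 share exactly the 2 values {Fri, Sat}; by pigeonhole those values go to them, so strike Fri, Sat from t2, t5.
So t2 = Wed.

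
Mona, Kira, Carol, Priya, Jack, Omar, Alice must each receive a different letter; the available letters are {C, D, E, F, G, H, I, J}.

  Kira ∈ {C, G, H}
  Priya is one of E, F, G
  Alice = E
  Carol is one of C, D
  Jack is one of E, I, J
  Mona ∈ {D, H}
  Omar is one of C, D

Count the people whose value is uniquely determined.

4

Alice must be E (only option left). Eliminate E elsewhere: Priya, Jack.
Carol and Omar between them cover only {C, D} — a naked pair. Remove those values from Mona, Kira.
That leaves Mona = H. Eliminate H elsewhere: Kira.
Kira's domain is down to {G}, so Kira = G. Strike G from Priya.
Priya's domain is down to {F}, so Priya = F.
Determined: Mona=H, Kira=G, Priya=F, Alice=E. The other people each still have more than one consistent value. That makes 4.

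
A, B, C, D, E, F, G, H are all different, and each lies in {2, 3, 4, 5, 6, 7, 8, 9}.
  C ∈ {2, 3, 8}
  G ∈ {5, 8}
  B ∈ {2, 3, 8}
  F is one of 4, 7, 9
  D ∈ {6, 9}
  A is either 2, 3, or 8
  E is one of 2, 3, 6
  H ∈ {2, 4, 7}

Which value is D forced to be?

9

Among the 8 variables, 5 fits only G (and all 8 values in {2, 3, 4, 5, 6, 7, 8, 9} must be used), so G = 5.
A, B, C share exactly the 3 values {2, 3, 8}; by pigeonhole those values go to them, so strike 2, 3, 8 from E, H.
That leaves E = 6. Strike 6 from D.
So D = 9.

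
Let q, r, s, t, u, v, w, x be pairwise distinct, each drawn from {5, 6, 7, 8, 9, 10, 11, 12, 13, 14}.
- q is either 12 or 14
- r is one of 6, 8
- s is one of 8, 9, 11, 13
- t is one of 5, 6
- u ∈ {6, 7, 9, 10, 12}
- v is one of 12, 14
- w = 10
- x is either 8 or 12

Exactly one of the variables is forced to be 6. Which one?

r

w has just one choice, so w = 10. Remove 10 from u.
q and v between them cover only {12, 14} — a naked pair. Remove those values from u, x.
That leaves x = 8. Strike 8 from r, s.
So 6 goes to r.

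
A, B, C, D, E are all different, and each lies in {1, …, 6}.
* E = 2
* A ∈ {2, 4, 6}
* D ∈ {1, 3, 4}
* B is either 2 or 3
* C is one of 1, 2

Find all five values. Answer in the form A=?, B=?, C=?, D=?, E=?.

A=6, B=3, C=1, D=4, E=2

E's domain is down to {2}, so E = 2. So A, B, C can't be 2.
B's domain is down to {3}, so B = 3. Eliminate 3 elsewhere: D.
C's domain is down to {1}, so C = 1. Eliminate 1 elsewhere: D.
D has just one choice, so D = 4. Strike 4 from A.
A has just one choice, so A = 6.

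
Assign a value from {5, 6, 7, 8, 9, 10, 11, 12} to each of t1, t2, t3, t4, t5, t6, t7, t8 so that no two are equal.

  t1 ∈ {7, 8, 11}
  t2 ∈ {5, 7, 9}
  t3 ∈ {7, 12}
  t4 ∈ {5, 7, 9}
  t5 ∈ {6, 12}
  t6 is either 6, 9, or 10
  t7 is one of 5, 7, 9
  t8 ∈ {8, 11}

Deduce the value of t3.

Among the 8 variables, 10 fits only t6 (and all 8 values in {5, 6, 7, 8, 9, 10, 11, 12} must be used), so t6 = 10.
The 7 still-open variables together cover exactly {5, 6, 7, 8, 9, 11, 12} — 7 values for 7 variables — and 6 appears only in t5's list, so t5 = 6.
The 6 still-open variables draw from only 6 values {5, 7, 8, 9, 11, 12}, so each is used; only t3 can be 12, hence t3 = 12.

12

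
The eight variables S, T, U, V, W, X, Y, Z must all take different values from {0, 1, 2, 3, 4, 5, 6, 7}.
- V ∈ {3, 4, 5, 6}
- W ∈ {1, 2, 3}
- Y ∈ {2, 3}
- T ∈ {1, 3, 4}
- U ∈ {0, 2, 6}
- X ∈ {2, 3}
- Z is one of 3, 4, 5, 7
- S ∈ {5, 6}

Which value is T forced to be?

4

The 8 variables draw from only 8 values {0, 1, 2, 3, 4, 5, 6, 7}, so each is used; only U can be 0, hence U = 0.
Among the 7 still-open variables, 7 fits only Z (and all 7 values in {1, 2, 3, 4, 5, 6, 7} must be used), so Z = 7.
X and Y between them cover only {2, 3} — a naked pair. Remove those values from T, V, W.
That leaves W = 1. Strike 1 from T.
So T = 4.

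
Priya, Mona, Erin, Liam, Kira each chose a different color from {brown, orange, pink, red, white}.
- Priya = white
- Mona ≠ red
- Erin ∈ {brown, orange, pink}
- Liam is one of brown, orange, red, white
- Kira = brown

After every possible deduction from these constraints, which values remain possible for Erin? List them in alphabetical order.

orange, pink

Priya has just one choice, so Priya = white. Strike white from Mona, Liam.
Kira has just one choice, so Kira = brown. Remove brown from Mona, Erin, Liam.
The 3 still-open variables together cover exactly {orange, pink, red} — 3 values for 3 variables — and red appears only in Liam's list, so Liam = red.
No further eliminations apply; Erin can still be any of orange, pink.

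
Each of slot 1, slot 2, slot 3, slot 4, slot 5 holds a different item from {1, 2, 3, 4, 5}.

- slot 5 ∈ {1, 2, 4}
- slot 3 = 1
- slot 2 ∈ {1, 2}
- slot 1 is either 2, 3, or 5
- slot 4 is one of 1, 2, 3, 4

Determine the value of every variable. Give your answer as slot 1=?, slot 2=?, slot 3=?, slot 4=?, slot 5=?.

slot 1=5, slot 2=2, slot 3=1, slot 4=3, slot 5=4

slot 3 has just one choice, so slot 3 = 1. Remove 1 from slot 2, slot 4, slot 5.
slot 2 must be 2 (only option left). Remove 2 from slot 1, slot 4, slot 5.
That leaves slot 5 = 4. Eliminate 4 elsewhere: slot 4.
slot 4 has just one choice, so slot 4 = 3. So slot 1 can't be 3.
slot 1 must be 5 (only option left).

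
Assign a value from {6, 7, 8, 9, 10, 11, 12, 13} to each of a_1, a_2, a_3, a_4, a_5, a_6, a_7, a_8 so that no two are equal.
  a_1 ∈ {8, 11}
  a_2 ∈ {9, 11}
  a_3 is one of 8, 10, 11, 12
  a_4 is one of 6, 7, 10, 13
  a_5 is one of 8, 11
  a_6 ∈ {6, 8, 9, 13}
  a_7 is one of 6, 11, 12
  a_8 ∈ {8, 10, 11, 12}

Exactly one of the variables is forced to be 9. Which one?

a_2

The 8 variables together cover exactly {6, 7, 8, 9, 10, 11, 12, 13} — 8 values for 8 variables — and 7 appears only in a_4's list, so a_4 = 7.
Among the 7 still-open variables, 13 fits only a_6 (and all 7 values in {6, 8, 9, 10, 11, 12, 13} must be used), so a_6 = 13.
The 6 still-open variables together cover exactly {6, 8, 9, 10, 11, 12} — 6 values for 6 variables — and 6 appears only in a_7's list, so a_7 = 6.
Among the 5 still-open variables, 9 fits only a_2 (and all 5 values in {8, 9, 10, 11, 12} must be used), so a_2 = 9.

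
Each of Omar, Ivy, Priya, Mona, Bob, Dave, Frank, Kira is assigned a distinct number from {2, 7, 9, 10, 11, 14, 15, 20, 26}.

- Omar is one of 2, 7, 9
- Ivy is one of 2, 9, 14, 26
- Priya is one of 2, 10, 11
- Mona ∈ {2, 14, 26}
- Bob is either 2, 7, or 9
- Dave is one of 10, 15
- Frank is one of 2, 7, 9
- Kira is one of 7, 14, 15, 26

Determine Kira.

15

The 8 variables draw from only 8 values {2, 7, 9, 10, 11, 14, 15, 26}, so each is used; only Priya can be 11, hence Priya = 11.
The 7 still-open variables together cover exactly {2, 7, 9, 10, 14, 15, 26} — 7 values for 7 variables — and 10 appears only in Dave's list, so Dave = 10.
The 6 still-open variables together cover exactly {2, 7, 9, 14, 15, 26} — 6 values for 6 variables — and 15 appears only in Kira's list, so Kira = 15.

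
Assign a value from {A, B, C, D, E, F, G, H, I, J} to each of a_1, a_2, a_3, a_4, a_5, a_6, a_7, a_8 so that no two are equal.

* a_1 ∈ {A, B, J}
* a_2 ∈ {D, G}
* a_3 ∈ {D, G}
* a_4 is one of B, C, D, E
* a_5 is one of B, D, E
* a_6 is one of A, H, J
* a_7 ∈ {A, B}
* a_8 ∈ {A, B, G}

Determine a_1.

The 8 variables together cover exactly {A, B, C, D, E, G, H, J} — 8 values for 8 variables — and C appears only in a_4's list, so a_4 = C.
The 7 still-open variables together cover exactly {A, B, D, E, G, H, J} — 7 values for 7 variables — and E appears only in a_5's list, so a_5 = E.
The 6 still-open variables together cover exactly {A, B, D, G, H, J} — 6 values for 6 variables — and H appears only in a_6's list, so a_6 = H.
The 5 still-open variables together cover exactly {A, B, D, G, J} — 5 values for 5 variables — and J appears only in a_1's list, so a_1 = J.

J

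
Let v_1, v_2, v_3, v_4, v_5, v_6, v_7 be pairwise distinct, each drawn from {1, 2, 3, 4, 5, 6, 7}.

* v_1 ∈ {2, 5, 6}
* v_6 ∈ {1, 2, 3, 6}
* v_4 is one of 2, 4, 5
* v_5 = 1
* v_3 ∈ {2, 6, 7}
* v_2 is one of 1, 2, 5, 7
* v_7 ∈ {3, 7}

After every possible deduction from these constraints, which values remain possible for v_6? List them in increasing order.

v_5 has just one choice, so v_5 = 1. Eliminate 1 elsewhere: v_2, v_6.
Among the 6 still-open variables, 4 fits only v_4 (and all 6 values in {2, 3, 4, 5, 6, 7} must be used), so v_4 = 4.
No further eliminations apply; v_6 can still be any of 2, 3, 6.

2, 3, 6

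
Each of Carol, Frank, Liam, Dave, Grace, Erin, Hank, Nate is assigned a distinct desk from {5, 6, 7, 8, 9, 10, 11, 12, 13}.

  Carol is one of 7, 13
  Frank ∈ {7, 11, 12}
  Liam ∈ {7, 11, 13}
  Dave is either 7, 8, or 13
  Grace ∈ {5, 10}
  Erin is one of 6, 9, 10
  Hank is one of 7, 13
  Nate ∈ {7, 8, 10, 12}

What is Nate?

10

The 2 variables Carol and Hank are confined to {7, 13}, which locks those values in; drop them from Frank, Liam, Dave, Nate.
That leaves Liam = 11. Eliminate 11 elsewhere: Frank.
That leaves Dave = 8. Strike 8 from Nate.
Frank must be 12 (only option left). Remove 12 from Nate.
So Nate = 10.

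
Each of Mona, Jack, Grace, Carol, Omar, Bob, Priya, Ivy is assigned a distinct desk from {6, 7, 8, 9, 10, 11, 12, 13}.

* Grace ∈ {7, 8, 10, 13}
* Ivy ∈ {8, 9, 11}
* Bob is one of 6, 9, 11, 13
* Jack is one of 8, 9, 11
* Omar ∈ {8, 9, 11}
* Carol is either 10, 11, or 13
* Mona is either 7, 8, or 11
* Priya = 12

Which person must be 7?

Priya must be 12 (only option left).
The 7 still-open variables together cover exactly {6, 7, 8, 9, 10, 11, 13} — 7 values for 7 variables — and 6 appears only in Bob's list, so Bob = 6.
The 3 variables Jack, Omar, Ivy are confined to {8, 9, 11}, which locks those values in; drop them from Mona, Grace, Carol.
So 7 goes to Mona.

Mona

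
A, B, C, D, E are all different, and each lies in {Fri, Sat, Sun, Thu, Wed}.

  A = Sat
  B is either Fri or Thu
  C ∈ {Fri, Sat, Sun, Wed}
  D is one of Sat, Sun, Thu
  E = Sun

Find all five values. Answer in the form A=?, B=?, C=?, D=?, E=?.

A's domain is down to {Sat}, so A = Sat. Remove Sat from C, D.
That leaves E = Sun. Eliminate Sun elsewhere: C, D.
That leaves D = Thu. Eliminate Thu elsewhere: B.
B must be Fri (only option left). Eliminate Fri elsewhere: C.
That leaves C = Wed.

A=Sat, B=Fri, C=Wed, D=Thu, E=Sun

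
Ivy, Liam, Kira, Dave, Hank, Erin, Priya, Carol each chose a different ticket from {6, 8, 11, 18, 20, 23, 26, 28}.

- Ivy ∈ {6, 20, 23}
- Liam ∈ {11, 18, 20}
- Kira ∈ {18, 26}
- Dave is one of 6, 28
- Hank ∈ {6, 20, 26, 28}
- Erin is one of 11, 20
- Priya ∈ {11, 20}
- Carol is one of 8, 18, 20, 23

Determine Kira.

The 8 variables together cover exactly {6, 8, 11, 18, 20, 23, 26, 28} — 8 values for 8 variables — and 8 appears only in Carol's list, so Carol = 8.
Among the 7 still-open variables, 23 fits only Ivy (and all 7 values in {6, 11, 18, 20, 23, 26, 28} must be used), so Ivy = 23.
The 2 variables Erin and Priya are confined to {11, 20}, which locks those values in; drop them from Liam, Hank.
Liam's domain is down to {18}, so Liam = 18. Strike 18 from Kira.
So Kira = 26.

26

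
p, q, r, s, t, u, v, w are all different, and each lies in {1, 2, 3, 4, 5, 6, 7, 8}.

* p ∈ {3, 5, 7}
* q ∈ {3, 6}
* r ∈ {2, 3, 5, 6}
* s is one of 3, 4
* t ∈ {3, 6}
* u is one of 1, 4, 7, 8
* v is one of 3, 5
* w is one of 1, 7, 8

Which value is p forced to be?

7

Among the 8 variables, 2 fits only r (and all 8 values in {1, 2, 3, 4, 5, 6, 7, 8} must be used), so r = 2.
The 2 variables q and t are confined to {3, 6}, which locks those values in; drop them from p, s, v.
s's domain is down to {4}, so s = 4. Strike 4 from u.
v must be 5 (only option left). Remove 5 from p.
So p = 7.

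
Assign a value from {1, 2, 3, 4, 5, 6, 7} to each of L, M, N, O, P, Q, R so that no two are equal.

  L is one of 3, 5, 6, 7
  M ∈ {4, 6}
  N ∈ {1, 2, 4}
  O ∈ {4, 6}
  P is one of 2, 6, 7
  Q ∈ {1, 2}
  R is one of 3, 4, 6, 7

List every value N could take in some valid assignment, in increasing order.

1, 2

The 7 variables together cover exactly {1, 2, 3, 4, 5, 6, 7} — 7 values for 7 variables — and 5 appears only in L's list, so L = 5.
Among the 6 still-open variables, 3 fits only R (and all 6 values in {1, 2, 3, 4, 6, 7} must be used), so R = 3.
The 5 still-open variables together cover exactly {1, 2, 4, 6, 7} — 5 values for 5 variables — and 7 appears only in P's list, so P = 7.
M and O between them cover only {4, 6} — a naked pair. Remove those values from N.
No further eliminations apply; N can still be any of 1, 2.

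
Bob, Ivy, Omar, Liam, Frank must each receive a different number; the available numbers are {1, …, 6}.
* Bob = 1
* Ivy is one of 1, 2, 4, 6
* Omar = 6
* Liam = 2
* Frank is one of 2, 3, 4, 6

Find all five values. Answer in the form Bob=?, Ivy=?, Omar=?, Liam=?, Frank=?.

Bob=1, Ivy=4, Omar=6, Liam=2, Frank=3

Bob has just one choice, so Bob = 1. Eliminate 1 elsewhere: Ivy.
Omar's domain is down to {6}, so Omar = 6. So Ivy, Frank can't be 6.
Liam must be 2 (only option left). So Ivy, Frank can't be 2.
Ivy must be 4 (only option left). So Frank can't be 4.
Frank has just one choice, so Frank = 3.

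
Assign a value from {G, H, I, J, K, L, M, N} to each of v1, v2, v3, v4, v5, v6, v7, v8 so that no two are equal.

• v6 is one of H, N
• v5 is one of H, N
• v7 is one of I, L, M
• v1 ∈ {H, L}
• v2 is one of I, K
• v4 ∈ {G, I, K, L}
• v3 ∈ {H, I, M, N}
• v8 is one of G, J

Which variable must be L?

v1

The 8 variables draw from only 8 values {G, H, I, J, K, L, M, N}, so each is used; only v8 can be J, hence v8 = J.
The 7 still-open variables draw from only 7 values {G, H, I, K, L, M, N}, so each is used; only v4 can be G, hence v4 = G.
The 6 still-open variables together cover exactly {H, I, K, L, M, N} — 6 values for 6 variables — and K appears only in v2's list, so v2 = K.
v5 and v6 share exactly the 2 values {H, N}; by pigeonhole those values go to them, so strike H, N from v1, v3.
So L goes to v1.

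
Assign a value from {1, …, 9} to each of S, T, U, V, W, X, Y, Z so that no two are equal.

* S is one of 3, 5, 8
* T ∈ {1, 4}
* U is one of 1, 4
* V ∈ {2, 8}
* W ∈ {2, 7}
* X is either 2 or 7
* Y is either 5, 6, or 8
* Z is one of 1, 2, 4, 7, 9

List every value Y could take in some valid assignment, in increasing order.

5, 6

T and U share exactly the 2 values {1, 4}; by pigeonhole those values go to them, so strike 1, 4 from Z.
W and X share exactly the 2 values {2, 7}; by pigeonhole those values go to them, so strike 2, 7 from V, Z.
V's domain is down to {8}, so V = 8. Remove 8 from S, Y.
Z's domain is down to {9}, so Z = 9.
No further eliminations apply; Y can still be any of 5, 6.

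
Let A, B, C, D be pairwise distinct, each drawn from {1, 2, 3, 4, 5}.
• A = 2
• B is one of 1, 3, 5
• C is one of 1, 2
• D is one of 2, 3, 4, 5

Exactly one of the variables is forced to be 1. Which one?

A must be 2 (only option left). Strike 2 from C, D.
So 1 goes to C.

C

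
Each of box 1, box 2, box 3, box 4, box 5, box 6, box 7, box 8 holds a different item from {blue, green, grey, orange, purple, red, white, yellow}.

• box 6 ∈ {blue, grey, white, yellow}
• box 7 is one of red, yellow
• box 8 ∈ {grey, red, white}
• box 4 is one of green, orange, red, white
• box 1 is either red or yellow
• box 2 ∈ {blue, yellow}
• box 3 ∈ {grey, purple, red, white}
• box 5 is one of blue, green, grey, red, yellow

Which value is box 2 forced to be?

The 8 variables together cover exactly {blue, green, grey, orange, purple, red, white, yellow} — 8 values for 8 variables — and orange appears only in box 4's list, so box 4 = orange.
The 7 still-open variables together cover exactly {blue, green, grey, purple, red, white, yellow} — 7 values for 7 variables — and green appears only in box 5's list, so box 5 = green.
Among the 6 still-open variables, purple fits only box 3 (and all 6 values in {blue, grey, purple, red, white, yellow} must be used), so box 3 = purple.
box 1 and box 7 between them cover only {red, yellow} — a naked pair. Remove those values from box 2, box 6, box 8.
So box 2 = blue.

blue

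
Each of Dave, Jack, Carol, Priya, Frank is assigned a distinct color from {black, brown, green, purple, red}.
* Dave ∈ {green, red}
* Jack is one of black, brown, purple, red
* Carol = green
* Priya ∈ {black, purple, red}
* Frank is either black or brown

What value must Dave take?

red

Carol must be green (only option left). Remove green from Dave.
So Dave = red.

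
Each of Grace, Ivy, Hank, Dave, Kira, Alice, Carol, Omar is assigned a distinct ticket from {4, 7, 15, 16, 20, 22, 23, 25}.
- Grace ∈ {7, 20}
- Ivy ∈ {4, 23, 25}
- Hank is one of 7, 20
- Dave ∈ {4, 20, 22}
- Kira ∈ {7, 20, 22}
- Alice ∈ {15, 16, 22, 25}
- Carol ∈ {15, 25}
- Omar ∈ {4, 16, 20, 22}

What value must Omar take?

The 8 variables together cover exactly {4, 7, 15, 16, 20, 22, 23, 25} — 8 values for 8 variables — and 23 appears only in Ivy's list, so Ivy = 23.
Grace and Hank between them cover only {7, 20} — a naked pair. Remove those values from Dave, Kira, Omar.
Kira has just one choice, so Kira = 22. Remove 22 from Dave, Alice, Omar.
That leaves Dave = 4. So Omar can't be 4.
So Omar = 16.

16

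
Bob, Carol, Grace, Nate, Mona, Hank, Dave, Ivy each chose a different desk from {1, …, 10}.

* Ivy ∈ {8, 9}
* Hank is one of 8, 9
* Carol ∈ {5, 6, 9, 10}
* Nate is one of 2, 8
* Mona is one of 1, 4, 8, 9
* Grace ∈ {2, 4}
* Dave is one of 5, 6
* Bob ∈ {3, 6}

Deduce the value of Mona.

1

Hank and Ivy between them cover only {8, 9} — a naked pair. Remove those values from Carol, Nate, Mona.
That leaves Nate = 2. Remove 2 from Grace.
That leaves Grace = 4. Strike 4 from Mona.
So Mona = 1.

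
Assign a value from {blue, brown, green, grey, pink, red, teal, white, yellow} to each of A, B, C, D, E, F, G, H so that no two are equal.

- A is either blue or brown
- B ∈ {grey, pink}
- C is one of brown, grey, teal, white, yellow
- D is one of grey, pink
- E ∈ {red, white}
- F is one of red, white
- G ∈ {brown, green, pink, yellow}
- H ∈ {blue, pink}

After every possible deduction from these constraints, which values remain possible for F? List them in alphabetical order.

B and D between them cover only {grey, pink} — a naked pair. Remove those values from C, G, H.
That leaves H = blue. So A can't be blue.
A has just one choice, so A = brown. Strike brown from C, G.
The 2 variables E and F are confined to {red, white}, which locks those values in; drop them from C.
No further eliminations apply; F can still be any of red, white.

red, white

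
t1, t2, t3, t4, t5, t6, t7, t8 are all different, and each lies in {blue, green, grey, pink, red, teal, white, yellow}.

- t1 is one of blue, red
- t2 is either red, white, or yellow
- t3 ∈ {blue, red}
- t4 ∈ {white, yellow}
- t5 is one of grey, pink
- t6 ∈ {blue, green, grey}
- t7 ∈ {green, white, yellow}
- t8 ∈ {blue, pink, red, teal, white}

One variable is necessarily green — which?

The 8 variables together cover exactly {blue, green, grey, pink, red, teal, white, yellow} — 8 values for 8 variables — and teal appears only in t8's list, so t8 = teal.
The 7 still-open variables together cover exactly {blue, green, grey, pink, red, white, yellow} — 7 values for 7 variables — and pink appears only in t5's list, so t5 = pink.
Among the 6 still-open variables, grey fits only t6 (and all 6 values in {blue, green, grey, red, white, yellow} must be used), so t6 = grey.
The 5 still-open variables together cover exactly {blue, green, red, white, yellow} — 5 values for 5 variables — and green appears only in t7's list, so t7 = green.

t7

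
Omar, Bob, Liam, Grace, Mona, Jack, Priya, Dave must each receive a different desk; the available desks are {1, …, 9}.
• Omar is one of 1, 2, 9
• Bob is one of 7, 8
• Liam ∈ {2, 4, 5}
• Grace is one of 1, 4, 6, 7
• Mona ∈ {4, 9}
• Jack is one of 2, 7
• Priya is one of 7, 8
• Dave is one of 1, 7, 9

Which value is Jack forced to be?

2

The 8 variables together cover exactly {1, 2, 4, 5, 6, 7, 8, 9} — 8 values for 8 variables — and 5 appears only in Liam's list, so Liam = 5.
The 7 still-open variables together cover exactly {1, 2, 4, 6, 7, 8, 9} — 7 values for 7 variables — and 6 appears only in Grace's list, so Grace = 6.
Among the 6 still-open variables, 4 fits only Mona (and all 6 values in {1, 2, 4, 7, 8, 9} must be used), so Mona = 4.
Bob and Priya share exactly the 2 values {7, 8}; by pigeonhole those values go to them, so strike 7, 8 from Jack, Dave.
So Jack = 2.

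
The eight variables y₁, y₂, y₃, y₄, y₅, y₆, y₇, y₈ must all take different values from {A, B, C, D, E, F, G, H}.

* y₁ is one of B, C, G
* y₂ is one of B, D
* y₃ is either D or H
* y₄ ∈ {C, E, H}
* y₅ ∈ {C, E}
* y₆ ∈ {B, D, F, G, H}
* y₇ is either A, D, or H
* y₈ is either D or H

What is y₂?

B

The 8 variables draw from only 8 values {A, B, C, D, E, F, G, H}, so each is used; only y₇ can be A, hence y₇ = A.
Among the 7 still-open variables, F fits only y₆ (and all 7 values in {B, C, D, E, F, G, H} must be used), so y₆ = F.
The 6 still-open variables draw from only 6 values {B, C, D, E, G, H}, so each is used; only y₁ can be G, hence y₁ = G.
Among the 5 still-open variables, B fits only y₂ (and all 5 values in {B, C, D, E, H} must be used), so y₂ = B.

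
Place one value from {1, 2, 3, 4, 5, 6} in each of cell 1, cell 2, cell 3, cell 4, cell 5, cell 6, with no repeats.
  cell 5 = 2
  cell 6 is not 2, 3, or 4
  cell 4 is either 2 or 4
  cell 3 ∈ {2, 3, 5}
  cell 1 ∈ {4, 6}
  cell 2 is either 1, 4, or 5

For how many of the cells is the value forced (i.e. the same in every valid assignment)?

4

cell 5's domain is down to {2}, so cell 5 = 2. Eliminate 2 elsewhere: cell 3, cell 4.
cell 4's domain is down to {4}, so cell 4 = 4. Remove 4 from cell 1, cell 2.
cell 1 has just one choice, so cell 1 = 6. Remove 6 from cell 6.
The 3 still-open variables together cover exactly {1, 3, 5} — 3 values for 3 variables — and 3 appears only in cell 3's list, so cell 3 = 3.
Determined: cell 1=6, cell 3=3, cell 4=4, cell 5=2. The other cells each still have more than one consistent value. That makes 4.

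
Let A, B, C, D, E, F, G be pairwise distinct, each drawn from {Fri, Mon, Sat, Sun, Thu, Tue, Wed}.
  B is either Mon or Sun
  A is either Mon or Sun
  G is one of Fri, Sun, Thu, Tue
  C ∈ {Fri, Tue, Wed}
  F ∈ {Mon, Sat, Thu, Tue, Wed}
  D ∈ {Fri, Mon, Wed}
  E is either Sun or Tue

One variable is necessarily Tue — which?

The 7 variables together cover exactly {Fri, Mon, Sat, Sun, Thu, Tue, Wed} — 7 values for 7 variables — and Sat appears only in F's list, so F = Sat.
The 6 still-open variables draw from only 6 values {Fri, Mon, Sun, Thu, Tue, Wed}, so each is used; only G can be Thu, hence G = Thu.
A and B between them cover only {Mon, Sun} — a naked pair. Remove those values from D, E.
So Tue goes to E.

E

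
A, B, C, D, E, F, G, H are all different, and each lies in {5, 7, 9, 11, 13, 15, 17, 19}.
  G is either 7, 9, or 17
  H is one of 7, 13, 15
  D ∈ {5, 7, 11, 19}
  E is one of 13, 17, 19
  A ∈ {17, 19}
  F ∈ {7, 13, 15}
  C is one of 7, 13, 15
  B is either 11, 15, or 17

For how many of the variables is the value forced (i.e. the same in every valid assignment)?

3

The 8 variables together cover exactly {5, 7, 9, 11, 13, 15, 17, 19} — 8 values for 8 variables — and 5 appears only in D's list, so D = 5.
The 7 still-open variables draw from only 7 values {7, 9, 11, 13, 15, 17, 19}, so each is used; only G can be 9, hence G = 9.
The 6 still-open variables together cover exactly {7, 11, 13, 15, 17, 19} — 6 values for 6 variables — and 11 appears only in B's list, so B = 11.
The 3 variables C, F, H are confined to {7, 13, 15}, which locks those values in; drop them from E.
Determined: B=11, D=5, G=9. The other variables each still have more than one consistent value. That makes 3.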